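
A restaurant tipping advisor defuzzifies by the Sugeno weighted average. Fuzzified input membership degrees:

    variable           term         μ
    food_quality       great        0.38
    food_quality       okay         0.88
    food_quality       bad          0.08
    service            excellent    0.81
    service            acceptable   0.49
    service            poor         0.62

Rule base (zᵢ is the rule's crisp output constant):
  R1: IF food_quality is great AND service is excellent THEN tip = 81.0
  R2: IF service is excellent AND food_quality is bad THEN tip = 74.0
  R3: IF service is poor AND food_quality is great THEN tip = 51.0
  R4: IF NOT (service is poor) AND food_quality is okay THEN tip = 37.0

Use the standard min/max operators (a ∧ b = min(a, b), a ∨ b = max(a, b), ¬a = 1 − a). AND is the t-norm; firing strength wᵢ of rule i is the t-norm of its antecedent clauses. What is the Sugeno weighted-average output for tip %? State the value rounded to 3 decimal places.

57.492

R1 (z=81.0): great=0.38, excellent=0.81; AND[min(a, b)] → w = 0.38
R2 (z=74.0): excellent=0.81, bad=0.08; AND[min(a, b)] → w = 0.08
R3 (z=51.0): poor=0.62, great=0.38; AND[min(a, b)] → w = 0.38
R4 (z=37.0): ¬poor=1−0.62=0.38, okay=0.88; AND[min(a, b)] → w = 0.38
Weighted average = (0.38·81.0 + 0.08·74.0 + 0.38·51.0 + 0.38·37.0) / (0.38 + 0.08 + 0.38 + 0.38)
  = 70.1400 / 1.2200 = 57.492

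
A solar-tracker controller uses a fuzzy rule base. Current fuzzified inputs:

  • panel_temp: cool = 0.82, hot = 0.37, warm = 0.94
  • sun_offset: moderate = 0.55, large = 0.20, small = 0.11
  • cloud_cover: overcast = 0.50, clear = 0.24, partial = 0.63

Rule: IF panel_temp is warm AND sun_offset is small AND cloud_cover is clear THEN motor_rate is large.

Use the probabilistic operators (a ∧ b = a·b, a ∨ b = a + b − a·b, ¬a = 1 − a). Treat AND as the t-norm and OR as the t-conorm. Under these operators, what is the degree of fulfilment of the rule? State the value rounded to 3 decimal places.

0.025

firing strength: warm=0.94, small=0.11, clear=0.24; AND[a·b] → w = 0.0248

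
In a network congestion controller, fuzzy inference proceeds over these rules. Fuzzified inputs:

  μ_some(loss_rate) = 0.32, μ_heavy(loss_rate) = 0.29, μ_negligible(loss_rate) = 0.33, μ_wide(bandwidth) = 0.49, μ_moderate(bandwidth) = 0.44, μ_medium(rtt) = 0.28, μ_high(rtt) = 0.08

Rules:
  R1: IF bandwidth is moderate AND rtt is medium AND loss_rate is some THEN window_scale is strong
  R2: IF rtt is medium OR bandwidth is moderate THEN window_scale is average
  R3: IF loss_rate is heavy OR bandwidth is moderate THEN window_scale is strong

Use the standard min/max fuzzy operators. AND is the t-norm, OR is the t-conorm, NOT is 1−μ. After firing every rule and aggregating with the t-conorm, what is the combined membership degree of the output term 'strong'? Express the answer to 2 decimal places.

R1: moderate=0.44, medium=0.28, some=0.32; AND[min(a, b)] → w = 0.28
R2: medium=0.28, moderate=0.44; OR[max(a, b)] → w = 0.44
R3: heavy=0.29, moderate=0.44; OR[max(a, b)] → w = 0.44
Rules with consequent 'strong': {R1, R3} → strengths 0.28, 0.44
Aggregate via t-conorm [max(a, b)]: 0.44

0.44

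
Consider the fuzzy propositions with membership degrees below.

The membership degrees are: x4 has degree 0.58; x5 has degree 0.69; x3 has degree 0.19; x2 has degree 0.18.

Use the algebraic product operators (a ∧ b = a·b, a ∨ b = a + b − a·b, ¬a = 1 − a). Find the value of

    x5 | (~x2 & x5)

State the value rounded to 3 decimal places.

0.865

~x2 = 1 − 0.1800 = 0.8200
~x2 & x5 = a·b on (0.8200, 0.6900) = 0.5658
x5 | (~x2 & x5) = a + b − a·b on (0.6900, 0.5658) = 0.8654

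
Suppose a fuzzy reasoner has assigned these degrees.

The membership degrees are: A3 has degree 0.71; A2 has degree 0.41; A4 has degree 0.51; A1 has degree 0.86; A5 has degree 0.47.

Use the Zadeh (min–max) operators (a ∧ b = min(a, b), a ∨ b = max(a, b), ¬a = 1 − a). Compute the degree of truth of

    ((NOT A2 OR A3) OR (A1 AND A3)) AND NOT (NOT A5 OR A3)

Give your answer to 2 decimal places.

0.29

NOT A2 = 1 − 0.41 = 0.59
NOT A2 OR A3 = max(a, b) on (0.59, 0.71) = 0.71
A1 AND A3 = min(a, b) on (0.86, 0.71) = 0.71
(NOT A2 OR A3) OR (A1 AND A3) = max(a, b) on (0.71, 0.71) = 0.71
NOT A5 = 1 − 0.47 = 0.53
NOT A5 OR A3 = max(a, b) on (0.53, 0.71) = 0.71
NOT (NOT A5 OR A3) = 1 − 0.71 = 0.29
((NOT A2 OR A3) OR (A1 AND A3)) AND NOT (NOT A5 OR A3) = min(a, b) on (0.71, 0.29) = 0.29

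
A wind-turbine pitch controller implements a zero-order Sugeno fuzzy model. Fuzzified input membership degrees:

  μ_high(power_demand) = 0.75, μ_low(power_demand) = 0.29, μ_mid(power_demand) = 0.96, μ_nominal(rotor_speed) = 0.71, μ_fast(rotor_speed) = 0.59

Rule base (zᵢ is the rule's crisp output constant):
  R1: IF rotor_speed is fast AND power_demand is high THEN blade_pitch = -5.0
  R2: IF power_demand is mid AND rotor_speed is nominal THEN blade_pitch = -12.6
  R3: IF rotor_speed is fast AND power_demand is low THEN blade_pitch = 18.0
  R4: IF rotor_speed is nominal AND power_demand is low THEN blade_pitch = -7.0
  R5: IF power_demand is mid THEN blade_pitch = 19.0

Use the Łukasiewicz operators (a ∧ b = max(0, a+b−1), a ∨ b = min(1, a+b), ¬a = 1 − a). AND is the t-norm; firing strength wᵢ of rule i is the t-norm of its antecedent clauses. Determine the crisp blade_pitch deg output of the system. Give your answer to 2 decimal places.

R1 (z=-5.0): fast=0.59, high=0.75; AND[max(0, a+b−1)] → w = 0.34
R2 (z=-12.6): mid=0.96, nominal=0.71; AND[max(0, a+b−1)] → w = 0.67
R3 (z=18.0): fast=0.59, low=0.29; AND[max(0, a+b−1)] → w = 0.00
R4 (z=-7.0): nominal=0.71, low=0.29; AND[max(0, a+b−1)] → w = 0.00
R5 (z=19.0): mid=0.96 → w = 0.96
Weighted average = (0.34·-5.0 + 0.67·-12.6 + 0.00·18.0 + 0.00·-7.0 + 0.96·19.0) / (0.34 + 0.67 + 0.00 + 0.00 + 0.96)
  = 8.0980 / 1.9700 = 4.11

4.11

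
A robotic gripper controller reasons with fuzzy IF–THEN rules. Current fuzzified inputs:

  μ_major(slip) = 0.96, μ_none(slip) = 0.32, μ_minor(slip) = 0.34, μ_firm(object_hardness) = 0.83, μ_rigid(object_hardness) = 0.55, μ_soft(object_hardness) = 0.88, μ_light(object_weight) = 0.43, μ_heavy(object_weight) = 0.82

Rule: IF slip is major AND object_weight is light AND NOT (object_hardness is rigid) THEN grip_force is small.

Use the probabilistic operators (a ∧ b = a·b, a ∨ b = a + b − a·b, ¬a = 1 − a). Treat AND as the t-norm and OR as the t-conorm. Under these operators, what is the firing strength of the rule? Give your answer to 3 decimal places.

firing strength: major=0.96, light=0.43, ¬rigid=1−0.55=0.45; AND[a·b] → w = 0.1858

0.186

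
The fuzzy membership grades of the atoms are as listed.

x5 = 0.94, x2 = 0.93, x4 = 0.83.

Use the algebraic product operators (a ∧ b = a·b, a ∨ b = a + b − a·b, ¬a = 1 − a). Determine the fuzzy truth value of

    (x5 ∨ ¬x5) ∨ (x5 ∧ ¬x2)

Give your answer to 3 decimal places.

¬x5 = 1 − 0.9400 = 0.0600
x5 ∨ ¬x5 = a + b − a·b on (0.9400, 0.0600) = 0.9436
¬x2 = 1 − 0.9300 = 0.0700
x5 ∧ ¬x2 = a·b on (0.9400, 0.0700) = 0.0658
(x5 ∨ ¬x5) ∨ (x5 ∧ ¬x2) = a + b − a·b on (0.9436, 0.0658) = 0.9473

0.947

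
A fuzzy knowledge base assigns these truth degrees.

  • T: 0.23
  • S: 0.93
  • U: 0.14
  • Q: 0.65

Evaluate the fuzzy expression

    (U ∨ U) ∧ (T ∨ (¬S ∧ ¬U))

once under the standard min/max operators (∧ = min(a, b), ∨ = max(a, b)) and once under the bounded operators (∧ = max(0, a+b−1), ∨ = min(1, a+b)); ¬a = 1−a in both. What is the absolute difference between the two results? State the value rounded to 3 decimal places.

0.140

Under standard min/max:
  U ∨ U = max(a, b) on (0.14, 0.14) = 0.14
  ¬S = 1 − 0.93 = 0.07
  ¬U = 1 − 0.14 = 0.86
  ¬S ∧ ¬U = min(a, b) on (0.07, 0.86) = 0.07
  T ∨ (¬S ∧ ¬U) = max(a, b) on (0.23, 0.07) = 0.23
  (U ∨ U) ∧ (T ∨ (¬S ∧ ¬U)) = min(a, b) on (0.14, 0.23) = 0.14
  → value = 0.1400
Under bounded:
  U ∨ U = min(1, a+b) on (0.14, 0.14) = 0.28
  ¬S = 1 − 0.93 = 0.07
  ¬U = 1 − 0.14 = 0.86
  ¬S ∧ ¬U = max(0, a+b−1) on (0.07, 0.86) = 0.00
  T ∨ (¬S ∧ ¬U) = min(1, a+b) on (0.23, 0.00) = 0.23
  (U ∨ U) ∧ (T ∨ (¬S ∧ ¬U)) = max(0, a+b−1) on (0.28, 0.23) = 0.00
  → value = 0.0000
|0.1400 − 0.0000| = 0.140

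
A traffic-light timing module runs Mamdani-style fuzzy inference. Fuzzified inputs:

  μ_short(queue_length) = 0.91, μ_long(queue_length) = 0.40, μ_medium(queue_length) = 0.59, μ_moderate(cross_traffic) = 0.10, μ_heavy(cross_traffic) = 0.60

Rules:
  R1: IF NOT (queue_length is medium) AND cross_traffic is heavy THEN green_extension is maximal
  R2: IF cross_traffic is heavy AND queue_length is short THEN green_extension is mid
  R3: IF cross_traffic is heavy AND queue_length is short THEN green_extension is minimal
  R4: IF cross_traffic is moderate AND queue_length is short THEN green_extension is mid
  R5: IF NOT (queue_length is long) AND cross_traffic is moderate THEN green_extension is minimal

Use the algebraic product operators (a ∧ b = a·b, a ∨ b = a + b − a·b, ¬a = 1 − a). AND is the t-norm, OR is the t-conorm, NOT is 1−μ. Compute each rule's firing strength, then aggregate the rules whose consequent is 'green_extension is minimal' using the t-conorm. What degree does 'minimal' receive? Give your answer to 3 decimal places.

R1: ¬medium=1−0.59=0.41, heavy=0.60; AND[a·b] → w = 0.2460
R2: heavy=0.60, short=0.91; AND[a·b] → w = 0.5460
R3: heavy=0.60, short=0.91; AND[a·b] → w = 0.5460
R4: moderate=0.10, short=0.91; AND[a·b] → w = 0.0910
R5: ¬long=1−0.40=0.60, moderate=0.10; AND[a·b] → w = 0.0600
Rules with consequent 'minimal': {R3, R5} → strengths 0.5460, 0.0600
Aggregate via t-conorm [a + b − a·b]: 0.5732

0.573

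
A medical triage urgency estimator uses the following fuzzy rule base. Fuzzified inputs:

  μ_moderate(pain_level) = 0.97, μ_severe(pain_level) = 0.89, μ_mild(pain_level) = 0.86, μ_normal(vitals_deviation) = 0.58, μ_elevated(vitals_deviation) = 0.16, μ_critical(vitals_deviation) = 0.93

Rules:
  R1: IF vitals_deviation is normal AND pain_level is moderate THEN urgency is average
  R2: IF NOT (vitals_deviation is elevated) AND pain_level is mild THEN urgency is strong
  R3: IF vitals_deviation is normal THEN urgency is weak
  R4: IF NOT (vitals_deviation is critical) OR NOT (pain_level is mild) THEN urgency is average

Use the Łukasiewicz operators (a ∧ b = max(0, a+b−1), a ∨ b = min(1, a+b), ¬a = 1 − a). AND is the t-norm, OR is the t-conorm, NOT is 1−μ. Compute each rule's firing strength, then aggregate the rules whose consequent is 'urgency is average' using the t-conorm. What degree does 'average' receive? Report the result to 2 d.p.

0.76

R1: normal=0.58, moderate=0.97; AND[max(0, a+b−1)] → w = 0.55
R2: ¬elevated=1−0.16=0.84, mild=0.86; AND[max(0, a+b−1)] → w = 0.70
R3: normal=0.58 → w = 0.58
R4: ¬critical=1−0.93=0.07, ¬mild=1−0.86=0.14; OR[min(1, a+b)] → w = 0.21
Rules with consequent 'average': {R1, R4} → strengths 0.55, 0.21
Aggregate via t-conorm [min(1, a+b)]: 0.76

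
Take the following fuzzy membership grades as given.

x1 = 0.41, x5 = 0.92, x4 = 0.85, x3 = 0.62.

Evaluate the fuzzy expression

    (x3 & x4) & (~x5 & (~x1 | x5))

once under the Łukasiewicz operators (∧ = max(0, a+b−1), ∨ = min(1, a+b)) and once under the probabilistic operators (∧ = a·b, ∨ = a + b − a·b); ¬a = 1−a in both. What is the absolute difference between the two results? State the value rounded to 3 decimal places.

Under Łukasiewicz:
  x3 & x4 = max(0, a+b−1) on (0.62, 0.85) = 0.47
  ~x5 = 1 − 0.92 = 0.08
  ~x1 = 1 − 0.41 = 0.59
  ~x1 | x5 = min(1, a+b) on (0.59, 0.92) = 1.00
  ~x5 & (~x1 | x5) = max(0, a+b−1) on (0.08, 1.00) = 0.08
  (x3 & x4) & (~x5 & (~x1 | x5)) = max(0, a+b−1) on (0.47, 0.08) = 0.00
  → value = 0.0000
Under probabilistic:
  x3 & x4 = a·b on (0.6200, 0.8500) = 0.5270
  ~x5 = 1 − 0.9200 = 0.0800
  ~x1 = 1 − 0.4100 = 0.5900
  ~x1 | x5 = a + b − a·b on (0.5900, 0.9200) = 0.9672
  ~x5 & (~x1 | x5) = a·b on (0.0800, 0.9672) = 0.0774
  (x3 & x4) & (~x5 & (~x1 | x5)) = a·b on (0.5270, 0.0774) = 0.0408
  → value = 0.0408
|0.0000 − 0.0408| = 0.041

0.041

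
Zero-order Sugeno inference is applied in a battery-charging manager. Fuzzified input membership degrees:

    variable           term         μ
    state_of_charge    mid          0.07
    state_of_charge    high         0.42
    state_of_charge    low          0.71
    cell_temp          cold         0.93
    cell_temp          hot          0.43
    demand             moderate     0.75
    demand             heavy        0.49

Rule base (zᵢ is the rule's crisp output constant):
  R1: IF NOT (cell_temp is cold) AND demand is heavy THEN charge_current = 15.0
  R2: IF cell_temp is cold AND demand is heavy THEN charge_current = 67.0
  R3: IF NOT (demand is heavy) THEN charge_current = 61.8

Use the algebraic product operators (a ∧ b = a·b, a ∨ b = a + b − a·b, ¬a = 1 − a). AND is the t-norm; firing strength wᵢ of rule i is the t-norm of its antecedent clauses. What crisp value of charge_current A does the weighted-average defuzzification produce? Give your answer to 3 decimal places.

62.564

R1 (z=15.0): ¬cold=1−0.93=0.07, heavy=0.49; AND[a·b] → w = 0.0343
R2 (z=67.0): cold=0.93, heavy=0.49; AND[a·b] → w = 0.4557
R3 (z=61.8): ¬heavy=1−0.49=0.51 → w = 0.5100
Weighted average = (0.0343·15.0 + 0.4557·67.0 + 0.5100·61.8) / (0.0343 + 0.4557 + 0.5100)
  = 62.5644 / 1.0000 = 62.564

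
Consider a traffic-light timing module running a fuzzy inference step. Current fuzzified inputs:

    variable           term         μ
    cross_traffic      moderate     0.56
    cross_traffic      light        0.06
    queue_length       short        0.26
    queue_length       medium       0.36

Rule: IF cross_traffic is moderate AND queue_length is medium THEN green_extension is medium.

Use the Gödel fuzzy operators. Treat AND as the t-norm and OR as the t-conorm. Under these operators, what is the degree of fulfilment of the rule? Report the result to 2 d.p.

0.36

firing strength: moderate=0.56, medium=0.36; AND[min(a, b)] → w = 0.36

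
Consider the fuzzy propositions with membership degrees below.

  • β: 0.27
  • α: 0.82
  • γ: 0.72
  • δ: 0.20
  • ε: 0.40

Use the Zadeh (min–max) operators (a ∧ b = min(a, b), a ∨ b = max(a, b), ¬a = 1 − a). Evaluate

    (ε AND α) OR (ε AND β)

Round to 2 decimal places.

ε AND α = min(a, b) on (0.40, 0.82) = 0.40
ε AND β = min(a, b) on (0.40, 0.27) = 0.27
(ε AND α) OR (ε AND β) = max(a, b) on (0.40, 0.27) = 0.40

0.40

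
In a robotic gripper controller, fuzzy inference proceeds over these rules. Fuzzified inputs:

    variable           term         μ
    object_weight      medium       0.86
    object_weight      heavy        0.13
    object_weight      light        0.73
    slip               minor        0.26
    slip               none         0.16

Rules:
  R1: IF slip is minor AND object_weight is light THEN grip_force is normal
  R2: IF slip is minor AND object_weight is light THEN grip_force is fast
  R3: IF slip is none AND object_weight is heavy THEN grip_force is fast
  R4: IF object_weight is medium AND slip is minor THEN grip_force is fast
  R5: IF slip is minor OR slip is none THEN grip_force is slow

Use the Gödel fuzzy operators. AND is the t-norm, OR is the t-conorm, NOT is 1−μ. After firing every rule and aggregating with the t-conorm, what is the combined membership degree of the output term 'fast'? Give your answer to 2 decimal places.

0.26

R1: minor=0.26, light=0.73; AND[min(a, b)] → w = 0.26
R2: minor=0.26, light=0.73; AND[min(a, b)] → w = 0.26
R3: none=0.16, heavy=0.13; AND[min(a, b)] → w = 0.13
R4: medium=0.86, minor=0.26; AND[min(a, b)] → w = 0.26
R5: minor=0.26, none=0.16; OR[max(a, b)] → w = 0.26
Rules with consequent 'fast': {R2, R3, R4} → strengths 0.26, 0.13, 0.26
Aggregate via t-conorm [max(a, b)]: 0.26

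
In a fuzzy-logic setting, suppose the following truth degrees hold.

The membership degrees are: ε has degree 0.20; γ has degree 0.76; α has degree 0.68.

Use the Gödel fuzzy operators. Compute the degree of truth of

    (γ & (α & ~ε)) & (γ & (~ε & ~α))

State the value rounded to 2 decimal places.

0.32

~ε = 1 − 0.20 = 0.80
α & ~ε = min(a, b) on (0.68, 0.80) = 0.68
γ & (α & ~ε) = min(a, b) on (0.76, 0.68) = 0.68
~ε = 1 − 0.20 = 0.80
~α = 1 − 0.68 = 0.32
~ε & ~α = min(a, b) on (0.80, 0.32) = 0.32
γ & (~ε & ~α) = min(a, b) on (0.76, 0.32) = 0.32
(γ & (α & ~ε)) & (γ & (~ε & ~α)) = min(a, b) on (0.68, 0.32) = 0.32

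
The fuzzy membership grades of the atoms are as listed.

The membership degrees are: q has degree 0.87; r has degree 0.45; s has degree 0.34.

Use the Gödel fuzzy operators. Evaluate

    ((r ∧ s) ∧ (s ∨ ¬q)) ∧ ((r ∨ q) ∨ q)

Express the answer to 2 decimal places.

0.34

r ∧ s = min(a, b) on (0.45, 0.34) = 0.34
¬q = 1 − 0.87 = 0.13
s ∨ ¬q = max(a, b) on (0.34, 0.13) = 0.34
(r ∧ s) ∧ (s ∨ ¬q) = min(a, b) on (0.34, 0.34) = 0.34
r ∨ q = max(a, b) on (0.45, 0.87) = 0.87
(r ∨ q) ∨ q = max(a, b) on (0.87, 0.87) = 0.87
((r ∧ s) ∧ (s ∨ ¬q)) ∧ ((r ∨ q) ∨ q) = min(a, b) on (0.34, 0.87) = 0.34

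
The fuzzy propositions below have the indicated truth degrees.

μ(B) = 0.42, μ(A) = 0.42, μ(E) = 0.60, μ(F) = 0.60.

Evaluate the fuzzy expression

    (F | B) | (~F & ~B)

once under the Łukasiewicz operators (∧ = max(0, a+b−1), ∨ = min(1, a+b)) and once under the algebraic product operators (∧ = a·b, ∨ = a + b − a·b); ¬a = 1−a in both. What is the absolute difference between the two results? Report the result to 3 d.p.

Under Łukasiewicz:
  F | B = min(1, a+b) on (0.60, 0.42) = 1.00
  ~F = 1 − 0.60 = 0.40
  ~B = 1 − 0.42 = 0.58
  ~F & ~B = max(0, a+b−1) on (0.40, 0.58) = 0.00
  (F | B) | (~F & ~B) = min(1, a+b) on (1.00, 0.00) = 1.00
  → value = 1.0000
Under algebraic product:
  F | B = a + b − a·b on (0.6000, 0.4200) = 0.7680
  ~F = 1 − 0.6000 = 0.4000
  ~B = 1 − 0.4200 = 0.5800
  ~F & ~B = a·b on (0.4000, 0.5800) = 0.2320
  (F | B) | (~F & ~B) = a + b − a·b on (0.7680, 0.2320) = 0.8218
  → value = 0.8218
|1.0000 − 0.8218| = 0.178

0.178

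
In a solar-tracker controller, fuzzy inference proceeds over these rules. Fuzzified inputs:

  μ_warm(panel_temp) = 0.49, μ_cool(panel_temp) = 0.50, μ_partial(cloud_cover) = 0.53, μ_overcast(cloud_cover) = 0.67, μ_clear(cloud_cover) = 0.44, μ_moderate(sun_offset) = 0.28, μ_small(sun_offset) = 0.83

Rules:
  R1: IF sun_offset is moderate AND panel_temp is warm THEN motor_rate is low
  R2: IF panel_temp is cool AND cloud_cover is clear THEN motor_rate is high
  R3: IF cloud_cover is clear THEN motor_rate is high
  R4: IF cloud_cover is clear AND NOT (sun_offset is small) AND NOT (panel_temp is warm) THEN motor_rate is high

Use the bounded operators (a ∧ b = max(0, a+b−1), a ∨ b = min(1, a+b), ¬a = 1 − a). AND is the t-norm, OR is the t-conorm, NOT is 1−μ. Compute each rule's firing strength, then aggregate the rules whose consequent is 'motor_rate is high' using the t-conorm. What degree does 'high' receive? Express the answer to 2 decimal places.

R1: moderate=0.28, warm=0.49; AND[max(0, a+b−1)] → w = 0.00
R2: cool=0.50, clear=0.44; AND[max(0, a+b−1)] → w = 0.00
R3: clear=0.44 → w = 0.44
R4: clear=0.44, ¬small=1−0.83=0.17, ¬warm=1−0.49=0.51; AND[max(0, a+b−1)] → w = 0.00
Rules with consequent 'high': {R2, R3, R4} → strengths 0.00, 0.44, 0.00
Aggregate via t-conorm [min(1, a+b)]: 0.44

0.44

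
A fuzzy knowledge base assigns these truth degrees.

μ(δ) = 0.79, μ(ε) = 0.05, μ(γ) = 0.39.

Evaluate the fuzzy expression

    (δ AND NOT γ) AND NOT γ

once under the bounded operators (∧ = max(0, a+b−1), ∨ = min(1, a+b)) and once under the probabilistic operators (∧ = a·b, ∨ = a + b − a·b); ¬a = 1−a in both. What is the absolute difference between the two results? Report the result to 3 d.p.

0.284

Under bounded:
  NOT γ = 1 − 0.39 = 0.61
  δ AND NOT γ = max(0, a+b−1) on (0.79, 0.61) = 0.40
  NOT γ = 1 − 0.39 = 0.61
  (δ AND NOT γ) AND NOT γ = max(0, a+b−1) on (0.40, 0.61) = 0.01
  → value = 0.0100
Under probabilistic:
  NOT γ = 1 − 0.3900 = 0.6100
  δ AND NOT γ = a·b on (0.7900, 0.6100) = 0.4819
  NOT γ = 1 − 0.3900 = 0.6100
  (δ AND NOT γ) AND NOT γ = a·b on (0.4819, 0.6100) = 0.2940
  → value = 0.2940
|0.0100 − 0.2940| = 0.284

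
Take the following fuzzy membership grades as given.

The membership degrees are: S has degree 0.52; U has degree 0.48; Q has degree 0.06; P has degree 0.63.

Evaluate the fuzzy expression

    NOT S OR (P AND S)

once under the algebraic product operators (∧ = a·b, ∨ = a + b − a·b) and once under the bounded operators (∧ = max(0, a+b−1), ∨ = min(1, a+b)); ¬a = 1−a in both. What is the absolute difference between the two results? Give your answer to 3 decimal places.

Under algebraic product:
  NOT S = 1 − 0.5200 = 0.4800
  P AND S = a·b on (0.6300, 0.5200) = 0.3276
  NOT S OR (P AND S) = a + b − a·b on (0.4800, 0.3276) = 0.6504
  → value = 0.6504
Under bounded:
  NOT S = 1 − 0.52 = 0.48
  P AND S = max(0, a+b−1) on (0.63, 0.52) = 0.15
  NOT S OR (P AND S) = min(1, a+b) on (0.48, 0.15) = 0.63
  → value = 0.6300
|0.6504 − 0.6300| = 0.020

0.020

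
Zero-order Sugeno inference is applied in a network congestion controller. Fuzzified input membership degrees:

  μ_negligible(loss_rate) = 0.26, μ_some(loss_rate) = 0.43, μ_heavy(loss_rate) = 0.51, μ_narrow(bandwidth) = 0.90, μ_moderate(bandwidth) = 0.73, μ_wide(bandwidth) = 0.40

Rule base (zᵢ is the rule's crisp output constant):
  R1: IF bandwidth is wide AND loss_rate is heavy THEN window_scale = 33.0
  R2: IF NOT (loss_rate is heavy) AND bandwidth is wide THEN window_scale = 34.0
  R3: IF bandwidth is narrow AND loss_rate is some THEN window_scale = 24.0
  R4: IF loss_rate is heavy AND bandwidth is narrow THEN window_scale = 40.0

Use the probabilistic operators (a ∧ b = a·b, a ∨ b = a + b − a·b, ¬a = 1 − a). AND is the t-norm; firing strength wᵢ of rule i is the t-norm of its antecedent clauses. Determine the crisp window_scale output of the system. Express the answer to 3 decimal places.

32.941

R1 (z=33.0): wide=0.40, heavy=0.51; AND[a·b] → w = 0.2040
R2 (z=34.0): ¬heavy=1−0.51=0.49, wide=0.40; AND[a·b] → w = 0.1960
R3 (z=24.0): narrow=0.90, some=0.43; AND[a·b] → w = 0.3870
R4 (z=40.0): heavy=0.51, narrow=0.90; AND[a·b] → w = 0.4590
Weighted average = (0.2040·33.0 + 0.1960·34.0 + 0.3870·24.0 + 0.4590·40.0) / (0.2040 + 0.1960 + 0.3870 + 0.4590)
  = 41.0440 / 1.2460 = 32.941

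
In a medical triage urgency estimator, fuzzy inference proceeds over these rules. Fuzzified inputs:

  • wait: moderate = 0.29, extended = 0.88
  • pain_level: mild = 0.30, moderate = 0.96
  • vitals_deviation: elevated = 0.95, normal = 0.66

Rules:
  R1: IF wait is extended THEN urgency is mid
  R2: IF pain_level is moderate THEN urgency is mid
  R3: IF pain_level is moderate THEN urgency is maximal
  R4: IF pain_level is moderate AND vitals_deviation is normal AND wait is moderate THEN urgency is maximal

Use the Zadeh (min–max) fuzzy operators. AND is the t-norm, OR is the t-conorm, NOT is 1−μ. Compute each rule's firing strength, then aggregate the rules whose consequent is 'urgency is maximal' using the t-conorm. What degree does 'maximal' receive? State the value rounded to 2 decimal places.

R1: extended=0.88 → w = 0.88
R2: moderate=0.96 → w = 0.96
R3: moderate=0.96 → w = 0.96
R4: moderate=0.96, normal=0.66, moderate=0.29; AND[min(a, b)] → w = 0.29
Rules with consequent 'maximal': {R3, R4} → strengths 0.96, 0.29
Aggregate via t-conorm [max(a, b)]: 0.96

0.96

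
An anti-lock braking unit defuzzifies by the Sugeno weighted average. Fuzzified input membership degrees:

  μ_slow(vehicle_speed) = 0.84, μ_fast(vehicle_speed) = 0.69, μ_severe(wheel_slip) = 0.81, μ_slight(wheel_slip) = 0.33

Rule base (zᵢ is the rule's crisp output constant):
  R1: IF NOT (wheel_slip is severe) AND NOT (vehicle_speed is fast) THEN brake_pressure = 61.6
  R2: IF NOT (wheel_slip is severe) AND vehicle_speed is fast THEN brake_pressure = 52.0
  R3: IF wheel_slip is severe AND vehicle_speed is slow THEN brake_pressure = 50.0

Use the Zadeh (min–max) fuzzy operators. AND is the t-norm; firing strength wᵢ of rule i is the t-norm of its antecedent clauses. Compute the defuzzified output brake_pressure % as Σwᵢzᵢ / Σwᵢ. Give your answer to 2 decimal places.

52.17

R1 (z=61.6): ¬severe=1−0.81=0.19, ¬fast=1−0.69=0.31; AND[min(a, b)] → w = 0.19
R2 (z=52.0): ¬severe=1−0.81=0.19, fast=0.69; AND[min(a, b)] → w = 0.19
R3 (z=50.0): severe=0.81, slow=0.84; AND[min(a, b)] → w = 0.81
Weighted average = (0.19·61.6 + 0.19·52.0 + 0.81·50.0) / (0.19 + 0.19 + 0.81)
  = 62.0840 / 1.1900 = 52.17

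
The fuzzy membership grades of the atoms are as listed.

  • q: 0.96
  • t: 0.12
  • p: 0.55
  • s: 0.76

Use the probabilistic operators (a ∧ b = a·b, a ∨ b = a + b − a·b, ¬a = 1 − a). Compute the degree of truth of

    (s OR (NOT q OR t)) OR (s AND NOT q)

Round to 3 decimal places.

NOT q = 1 − 0.9600 = 0.0400
NOT q OR t = a + b − a·b on (0.0400, 0.1200) = 0.1552
s OR (NOT q OR t) = a + b − a·b on (0.7600, 0.1552) = 0.7972
NOT q = 1 − 0.9600 = 0.0400
s AND NOT q = a·b on (0.7600, 0.0400) = 0.0304
(s OR (NOT q OR t)) OR (s AND NOT q) = a + b − a·b on (0.7972, 0.0304) = 0.8034

0.803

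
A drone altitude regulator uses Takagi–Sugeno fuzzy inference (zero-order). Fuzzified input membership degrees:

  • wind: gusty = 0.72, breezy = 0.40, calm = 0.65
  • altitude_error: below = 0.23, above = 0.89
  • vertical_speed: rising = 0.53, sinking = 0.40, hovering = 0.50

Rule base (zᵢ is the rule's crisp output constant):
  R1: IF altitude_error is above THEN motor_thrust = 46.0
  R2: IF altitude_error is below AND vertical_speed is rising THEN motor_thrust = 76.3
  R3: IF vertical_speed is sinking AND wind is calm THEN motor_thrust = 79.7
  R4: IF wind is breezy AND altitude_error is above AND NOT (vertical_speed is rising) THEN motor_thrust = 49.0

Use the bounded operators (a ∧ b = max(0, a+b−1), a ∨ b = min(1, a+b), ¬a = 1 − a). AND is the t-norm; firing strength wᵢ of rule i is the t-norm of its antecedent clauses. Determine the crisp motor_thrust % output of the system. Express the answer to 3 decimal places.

47.793

R1 (z=46.0): above=0.89 → w = 0.89
R2 (z=76.3): below=0.23, rising=0.53; AND[max(0, a+b−1)] → w = 0.00
R3 (z=79.7): sinking=0.40, calm=0.65; AND[max(0, a+b−1)] → w = 0.05
R4 (z=49.0): breezy=0.40, above=0.89, ¬rising=1−0.53=0.47; AND[max(0, a+b−1)] → w = 0.00
Weighted average = (0.89·46.0 + 0.00·76.3 + 0.05·79.7 + 0.00·49.0) / (0.89 + 0.00 + 0.05 + 0.00)
  = 44.9250 / 0.9400 = 47.793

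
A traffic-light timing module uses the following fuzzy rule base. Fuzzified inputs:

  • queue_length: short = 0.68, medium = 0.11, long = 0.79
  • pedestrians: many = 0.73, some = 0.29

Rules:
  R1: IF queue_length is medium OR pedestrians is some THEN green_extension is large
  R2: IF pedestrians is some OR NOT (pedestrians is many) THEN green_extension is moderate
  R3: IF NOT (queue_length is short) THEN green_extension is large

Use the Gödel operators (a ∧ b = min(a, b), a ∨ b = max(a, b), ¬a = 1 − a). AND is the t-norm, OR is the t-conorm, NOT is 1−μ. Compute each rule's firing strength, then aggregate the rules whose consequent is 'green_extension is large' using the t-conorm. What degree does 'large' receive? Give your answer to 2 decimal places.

R1: medium=0.11, some=0.29; OR[max(a, b)] → w = 0.29
R2: some=0.29, ¬many=1−0.73=0.27; OR[max(a, b)] → w = 0.29
R3: ¬short=1−0.68=0.32 → w = 0.32
Rules with consequent 'large': {R1, R3} → strengths 0.29, 0.32
Aggregate via t-conorm [max(a, b)]: 0.32

0.32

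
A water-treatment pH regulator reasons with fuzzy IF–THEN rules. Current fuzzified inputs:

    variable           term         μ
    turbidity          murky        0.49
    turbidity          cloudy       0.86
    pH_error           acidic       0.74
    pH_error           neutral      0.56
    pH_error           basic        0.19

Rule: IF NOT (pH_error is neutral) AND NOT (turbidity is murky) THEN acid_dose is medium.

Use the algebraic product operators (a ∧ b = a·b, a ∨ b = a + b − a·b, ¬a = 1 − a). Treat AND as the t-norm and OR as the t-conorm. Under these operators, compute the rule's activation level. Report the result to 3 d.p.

firing strength: ¬neutral=1−0.56=0.44, ¬murky=1−0.49=0.51; AND[a·b] → w = 0.2244

0.224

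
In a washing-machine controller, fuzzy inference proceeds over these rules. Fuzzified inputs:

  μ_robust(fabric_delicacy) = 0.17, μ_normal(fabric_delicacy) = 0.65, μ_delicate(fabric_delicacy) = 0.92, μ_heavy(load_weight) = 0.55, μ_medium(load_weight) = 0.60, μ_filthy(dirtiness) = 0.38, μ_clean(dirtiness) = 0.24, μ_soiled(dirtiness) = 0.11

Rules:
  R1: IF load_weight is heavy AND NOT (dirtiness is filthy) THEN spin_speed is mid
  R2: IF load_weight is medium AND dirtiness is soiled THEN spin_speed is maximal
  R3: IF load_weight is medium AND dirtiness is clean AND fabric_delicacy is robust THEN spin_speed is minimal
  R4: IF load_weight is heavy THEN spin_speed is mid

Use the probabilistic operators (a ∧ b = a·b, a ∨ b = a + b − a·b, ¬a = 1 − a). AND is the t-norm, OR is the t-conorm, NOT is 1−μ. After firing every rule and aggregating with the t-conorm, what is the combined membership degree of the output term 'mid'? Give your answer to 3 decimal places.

R1: heavy=0.55, ¬filthy=1−0.38=0.62; AND[a·b] → w = 0.3410
R2: medium=0.60, soiled=0.11; AND[a·b] → w = 0.0660
R3: medium=0.60, clean=0.24, robust=0.17; AND[a·b] → w = 0.0245
R4: heavy=0.55 → w = 0.5500
Rules with consequent 'mid': {R1, R4} → strengths 0.3410, 0.5500
Aggregate via t-conorm [a + b − a·b]: 0.7035

0.703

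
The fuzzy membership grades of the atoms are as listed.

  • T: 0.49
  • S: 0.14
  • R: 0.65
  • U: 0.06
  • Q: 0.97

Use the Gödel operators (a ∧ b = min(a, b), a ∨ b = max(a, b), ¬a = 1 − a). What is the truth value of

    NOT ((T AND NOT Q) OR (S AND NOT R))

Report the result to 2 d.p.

0.86

NOT Q = 1 − 0.97 = 0.03
T AND NOT Q = min(a, b) on (0.49, 0.03) = 0.03
NOT R = 1 − 0.65 = 0.35
S AND NOT R = min(a, b) on (0.14, 0.35) = 0.14
(T AND NOT Q) OR (S AND NOT R) = max(a, b) on (0.03, 0.14) = 0.14
NOT ((T AND NOT Q) OR (S AND NOT R)) = 1 − 0.14 = 0.86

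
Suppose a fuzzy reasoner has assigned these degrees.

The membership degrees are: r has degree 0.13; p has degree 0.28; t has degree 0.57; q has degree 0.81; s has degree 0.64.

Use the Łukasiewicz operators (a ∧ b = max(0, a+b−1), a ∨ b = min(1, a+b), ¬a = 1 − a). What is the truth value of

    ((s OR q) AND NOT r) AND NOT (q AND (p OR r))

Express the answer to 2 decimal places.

s OR q = min(1, a+b) on (0.64, 0.81) = 1.00
NOT r = 1 − 0.13 = 0.87
(s OR q) AND NOT r = max(0, a+b−1) on (1.00, 0.87) = 0.87
p OR r = min(1, a+b) on (0.28, 0.13) = 0.41
q AND (p OR r) = max(0, a+b−1) on (0.81, 0.41) = 0.22
NOT (q AND (p OR r)) = 1 − 0.22 = 0.78
((s OR q) AND NOT r) AND NOT (q AND (p OR r)) = max(0, a+b−1) on (0.87, 0.78) = 0.65

0.65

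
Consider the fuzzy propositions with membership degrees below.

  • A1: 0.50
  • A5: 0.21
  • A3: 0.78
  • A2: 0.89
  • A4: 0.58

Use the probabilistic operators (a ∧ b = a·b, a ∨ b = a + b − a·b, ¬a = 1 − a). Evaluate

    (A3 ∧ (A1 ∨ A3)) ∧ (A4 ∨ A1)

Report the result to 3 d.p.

A1 ∨ A3 = a + b − a·b on (0.5000, 0.7800) = 0.8900
A3 ∧ (A1 ∨ A3) = a·b on (0.7800, 0.8900) = 0.6942
A4 ∨ A1 = a + b − a·b on (0.5800, 0.5000) = 0.7900
(A3 ∧ (A1 ∨ A3)) ∧ (A4 ∨ A1) = a·b on (0.6942, 0.7900) = 0.5484

0.548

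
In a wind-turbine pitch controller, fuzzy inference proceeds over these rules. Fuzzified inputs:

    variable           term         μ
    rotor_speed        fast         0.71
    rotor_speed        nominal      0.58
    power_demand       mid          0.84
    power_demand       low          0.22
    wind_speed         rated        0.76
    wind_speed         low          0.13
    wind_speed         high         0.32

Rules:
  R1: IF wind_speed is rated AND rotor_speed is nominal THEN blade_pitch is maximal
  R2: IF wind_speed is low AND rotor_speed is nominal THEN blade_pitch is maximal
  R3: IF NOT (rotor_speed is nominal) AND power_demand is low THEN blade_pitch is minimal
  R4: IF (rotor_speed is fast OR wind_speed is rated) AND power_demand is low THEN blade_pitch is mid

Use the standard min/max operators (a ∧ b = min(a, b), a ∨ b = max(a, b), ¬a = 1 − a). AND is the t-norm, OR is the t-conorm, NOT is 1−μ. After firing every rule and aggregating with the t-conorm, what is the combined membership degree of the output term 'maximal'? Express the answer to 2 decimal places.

0.58

R1: rated=0.76, nominal=0.58; AND[min(a, b)] → w = 0.58
R2: low=0.13, nominal=0.58; AND[min(a, b)] → w = 0.13
R3: ¬nominal=1−0.58=0.42, low=0.22; AND[min(a, b)] → w = 0.22
R4: (fast=0.71 OR rated=0.76) = 0.76; AND[min(a, b)] with low=0.22 → w = 0.22
Rules with consequent 'maximal': {R1, R2} → strengths 0.58, 0.13
Aggregate via t-conorm [max(a, b)]: 0.58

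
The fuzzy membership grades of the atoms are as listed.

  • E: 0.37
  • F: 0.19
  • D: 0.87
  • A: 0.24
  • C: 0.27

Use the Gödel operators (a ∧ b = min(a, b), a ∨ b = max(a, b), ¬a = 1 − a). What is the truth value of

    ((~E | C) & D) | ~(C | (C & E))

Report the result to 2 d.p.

~E = 1 − 0.37 = 0.63
~E | C = max(a, b) on (0.63, 0.27) = 0.63
(~E | C) & D = min(a, b) on (0.63, 0.87) = 0.63
C & E = min(a, b) on (0.27, 0.37) = 0.27
C | (C & E) = max(a, b) on (0.27, 0.27) = 0.27
~(C | (C & E)) = 1 − 0.27 = 0.73
((~E | C) & D) | ~(C | (C & E)) = max(a, b) on (0.63, 0.73) = 0.73

0.73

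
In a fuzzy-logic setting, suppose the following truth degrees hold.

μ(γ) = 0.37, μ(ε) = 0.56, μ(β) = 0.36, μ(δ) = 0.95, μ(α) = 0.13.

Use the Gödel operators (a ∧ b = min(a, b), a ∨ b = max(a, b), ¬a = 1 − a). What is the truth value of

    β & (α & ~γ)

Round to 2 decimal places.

~γ = 1 − 0.37 = 0.63
α & ~γ = min(a, b) on (0.13, 0.63) = 0.13
β & (α & ~γ) = min(a, b) on (0.36, 0.13) = 0.13

0.13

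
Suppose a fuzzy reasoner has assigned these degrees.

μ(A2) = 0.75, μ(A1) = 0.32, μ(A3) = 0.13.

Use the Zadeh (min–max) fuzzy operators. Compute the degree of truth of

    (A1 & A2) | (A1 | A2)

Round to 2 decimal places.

0.75

A1 & A2 = min(a, b) on (0.32, 0.75) = 0.32
A1 | A2 = max(a, b) on (0.32, 0.75) = 0.75
(A1 & A2) | (A1 | A2) = max(a, b) on (0.32, 0.75) = 0.75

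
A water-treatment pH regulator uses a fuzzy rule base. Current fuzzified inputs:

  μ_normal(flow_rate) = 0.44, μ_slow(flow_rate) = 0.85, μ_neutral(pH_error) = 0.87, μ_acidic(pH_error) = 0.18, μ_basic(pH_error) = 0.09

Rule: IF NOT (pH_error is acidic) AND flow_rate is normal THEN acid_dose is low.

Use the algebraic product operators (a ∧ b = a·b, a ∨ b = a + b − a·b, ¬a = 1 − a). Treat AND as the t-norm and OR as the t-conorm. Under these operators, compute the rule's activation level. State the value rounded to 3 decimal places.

0.361

firing strength: ¬acidic=1−0.18=0.82, normal=0.44; AND[a·b] → w = 0.3608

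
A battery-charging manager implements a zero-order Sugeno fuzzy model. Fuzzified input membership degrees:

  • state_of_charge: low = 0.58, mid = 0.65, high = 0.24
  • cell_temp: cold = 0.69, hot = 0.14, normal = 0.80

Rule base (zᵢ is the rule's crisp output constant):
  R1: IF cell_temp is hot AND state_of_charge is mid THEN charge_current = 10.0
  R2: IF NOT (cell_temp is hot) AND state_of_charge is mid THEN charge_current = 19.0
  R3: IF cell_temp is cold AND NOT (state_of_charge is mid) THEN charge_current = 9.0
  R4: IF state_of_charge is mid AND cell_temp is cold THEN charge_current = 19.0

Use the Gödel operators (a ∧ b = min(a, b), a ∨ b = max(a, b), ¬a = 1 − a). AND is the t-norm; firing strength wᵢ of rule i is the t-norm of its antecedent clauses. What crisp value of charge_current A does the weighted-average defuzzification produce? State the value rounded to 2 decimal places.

16.34

R1 (z=10.0): hot=0.14, mid=0.65; AND[min(a, b)] → w = 0.14
R2 (z=19.0): ¬hot=1−0.14=0.86, mid=0.65; AND[min(a, b)] → w = 0.65
R3 (z=9.0): cold=0.69, ¬mid=1−0.65=0.35; AND[min(a, b)] → w = 0.35
R4 (z=19.0): mid=0.65, cold=0.69; AND[min(a, b)] → w = 0.65
Weighted average = (0.14·10.0 + 0.65·19.0 + 0.35·9.0 + 0.65·19.0) / (0.14 + 0.65 + 0.35 + 0.65)
  = 29.2500 / 1.7900 = 16.34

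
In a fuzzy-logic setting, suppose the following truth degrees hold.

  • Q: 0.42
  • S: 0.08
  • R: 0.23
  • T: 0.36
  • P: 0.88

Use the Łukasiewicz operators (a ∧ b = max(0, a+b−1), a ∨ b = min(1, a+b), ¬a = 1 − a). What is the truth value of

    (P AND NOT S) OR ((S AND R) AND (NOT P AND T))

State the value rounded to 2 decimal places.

NOT S = 1 − 0.08 = 0.92
P AND NOT S = max(0, a+b−1) on (0.88, 0.92) = 0.80
S AND R = max(0, a+b−1) on (0.08, 0.23) = 0.00
NOT P = 1 − 0.88 = 0.12
NOT P AND T = max(0, a+b−1) on (0.12, 0.36) = 0.00
(S AND R) AND (NOT P AND T) = max(0, a+b−1) on (0.00, 0.00) = 0.00
(P AND NOT S) OR ((S AND R) AND (NOT P AND T)) = min(1, a+b) on (0.80, 0.00) = 0.80

0.80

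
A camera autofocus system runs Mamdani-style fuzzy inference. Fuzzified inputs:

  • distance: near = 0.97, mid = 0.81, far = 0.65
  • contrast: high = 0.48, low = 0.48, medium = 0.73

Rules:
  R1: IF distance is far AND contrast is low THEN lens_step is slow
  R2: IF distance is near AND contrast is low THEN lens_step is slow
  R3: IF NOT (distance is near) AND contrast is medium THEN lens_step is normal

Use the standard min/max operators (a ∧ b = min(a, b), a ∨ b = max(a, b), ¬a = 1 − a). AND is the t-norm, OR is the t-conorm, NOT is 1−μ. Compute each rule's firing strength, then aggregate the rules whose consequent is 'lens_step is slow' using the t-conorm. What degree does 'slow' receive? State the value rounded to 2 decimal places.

R1: far=0.65, low=0.48; AND[min(a, b)] → w = 0.48
R2: near=0.97, low=0.48; AND[min(a, b)] → w = 0.48
R3: ¬near=1−0.97=0.03, medium=0.73; AND[min(a, b)] → w = 0.03
Rules with consequent 'slow': {R1, R2} → strengths 0.48, 0.48
Aggregate via t-conorm [max(a, b)]: 0.48

0.48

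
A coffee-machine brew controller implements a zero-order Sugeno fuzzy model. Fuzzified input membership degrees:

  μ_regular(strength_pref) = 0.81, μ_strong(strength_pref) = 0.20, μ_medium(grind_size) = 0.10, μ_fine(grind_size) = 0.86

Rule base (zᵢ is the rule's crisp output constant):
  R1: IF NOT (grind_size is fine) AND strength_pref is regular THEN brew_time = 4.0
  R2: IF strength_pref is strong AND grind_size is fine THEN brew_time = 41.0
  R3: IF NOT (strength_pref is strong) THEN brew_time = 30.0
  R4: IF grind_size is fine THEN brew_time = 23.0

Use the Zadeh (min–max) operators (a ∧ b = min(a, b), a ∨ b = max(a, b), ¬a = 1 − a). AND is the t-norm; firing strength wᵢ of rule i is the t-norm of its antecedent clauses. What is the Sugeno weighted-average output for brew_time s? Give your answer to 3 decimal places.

R1 (z=4.0): ¬fine=1−0.86=0.14, regular=0.81; AND[min(a, b)] → w = 0.14
R2 (z=41.0): strong=0.20, fine=0.86; AND[min(a, b)] → w = 0.20
R3 (z=30.0): ¬strong=1−0.20=0.80 → w = 0.80
R4 (z=23.0): fine=0.86 → w = 0.86
Weighted average = (0.14·4.0 + 0.20·41.0 + 0.80·30.0 + 0.86·23.0) / (0.14 + 0.20 + 0.80 + 0.86)
  = 52.5400 / 2.0000 = 26.270

26.270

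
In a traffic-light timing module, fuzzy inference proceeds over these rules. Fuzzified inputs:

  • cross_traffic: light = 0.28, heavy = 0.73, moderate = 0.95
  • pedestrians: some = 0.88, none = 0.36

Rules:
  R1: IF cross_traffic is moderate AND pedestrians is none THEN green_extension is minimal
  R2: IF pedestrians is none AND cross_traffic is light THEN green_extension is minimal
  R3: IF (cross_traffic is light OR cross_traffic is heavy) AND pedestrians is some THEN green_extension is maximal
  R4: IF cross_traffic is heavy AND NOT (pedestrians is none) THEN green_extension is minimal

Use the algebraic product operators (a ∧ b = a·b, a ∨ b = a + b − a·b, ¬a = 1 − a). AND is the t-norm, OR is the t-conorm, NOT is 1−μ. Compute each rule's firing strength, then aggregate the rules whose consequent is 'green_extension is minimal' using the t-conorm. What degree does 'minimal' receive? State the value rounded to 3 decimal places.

0.685

R1: moderate=0.95, none=0.36; AND[a·b] → w = 0.3420
R2: none=0.36, light=0.28; AND[a·b] → w = 0.1008
R3: (light=0.28 OR heavy=0.73) = 0.8056; AND[a·b] with some=0.88 → w = 0.7089
R4: heavy=0.73, ¬none=1−0.36=0.64; AND[a·b] → w = 0.4672
Rules with consequent 'minimal': {R1, R2, R4} → strengths 0.3420, 0.1008, 0.4672
Aggregate via t-conorm [a + b − a·b]: 0.6848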